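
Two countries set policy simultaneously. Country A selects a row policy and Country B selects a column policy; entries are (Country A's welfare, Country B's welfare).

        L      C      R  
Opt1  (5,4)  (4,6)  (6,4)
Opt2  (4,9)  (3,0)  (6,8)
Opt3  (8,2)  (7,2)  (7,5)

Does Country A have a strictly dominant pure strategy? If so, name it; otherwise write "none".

Opt3

Opt3 vs Opt1: L: 8>5, C: 7>4, R: 7>6.
Opt3 vs Opt2: L: 8>4, C: 7>3, R: 7>6.
Opt3 strictly beats every other strategy against every opponent action, so it is strictly dominant.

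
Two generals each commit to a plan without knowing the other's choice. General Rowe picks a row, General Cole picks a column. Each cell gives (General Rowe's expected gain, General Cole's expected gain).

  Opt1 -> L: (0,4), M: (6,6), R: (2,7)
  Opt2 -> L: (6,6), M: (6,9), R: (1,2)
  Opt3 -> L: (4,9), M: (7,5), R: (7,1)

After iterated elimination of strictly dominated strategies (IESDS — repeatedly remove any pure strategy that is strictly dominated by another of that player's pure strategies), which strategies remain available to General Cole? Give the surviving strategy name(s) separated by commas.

L, M

General Rowe's strategy Opt1 is strictly dominated by Opt3 (L: 4>0, M: 7>6, R: 7>2) and is removed.
General Cole's strategy R is strictly dominated by L (Opt2: 6>2, Opt3: 9>1) and is removed.
Among the remaining strategies, none is strictly dominated by another pure strategy of the same player, so the elimination stops.
Surviving strategies — General Rowe: {Opt2, Opt3}; General Cole: {L, M}.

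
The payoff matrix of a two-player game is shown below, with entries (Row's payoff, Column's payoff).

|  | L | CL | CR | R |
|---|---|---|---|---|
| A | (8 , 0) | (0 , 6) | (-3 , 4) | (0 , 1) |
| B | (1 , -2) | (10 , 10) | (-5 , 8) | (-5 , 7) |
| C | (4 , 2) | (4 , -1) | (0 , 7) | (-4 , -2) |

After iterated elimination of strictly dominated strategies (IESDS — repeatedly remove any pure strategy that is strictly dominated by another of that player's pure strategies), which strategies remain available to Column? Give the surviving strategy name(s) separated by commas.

CL, CR

For Column, CR strictly dominates L on the remaining rows (A: 4>0, B: 8>-2, C: 7>2); eliminate L.
For Column, CL strictly dominates R on the remaining rows (A: 6>1, B: 10>7, C: -1>-2); eliminate R.
Row's strategy A is strictly dominated by C (CL: 4>0, CR: 0>-3) and is removed.
Among the remaining strategies, none is strictly dominated by another pure strategy of the same player, so the elimination stops.
Surviving strategies — Row: {B, C}; Column: {CL, CR}.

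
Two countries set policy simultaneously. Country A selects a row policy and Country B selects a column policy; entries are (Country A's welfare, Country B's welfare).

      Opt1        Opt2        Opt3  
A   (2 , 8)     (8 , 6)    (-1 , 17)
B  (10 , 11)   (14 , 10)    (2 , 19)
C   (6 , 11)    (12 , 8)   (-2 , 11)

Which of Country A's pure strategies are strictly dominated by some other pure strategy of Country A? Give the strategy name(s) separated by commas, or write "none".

A, C

A is strictly dominated by B (Opt1: 10>2, Opt2: 14>8, Opt3: 2>-1).
Nothing dominates B: A at Opt1 (10>2); C at Opt1 (10>6).
C is strictly dominated by B (Opt1: 10>6, Opt2: 14>12, Opt3: 2>-2).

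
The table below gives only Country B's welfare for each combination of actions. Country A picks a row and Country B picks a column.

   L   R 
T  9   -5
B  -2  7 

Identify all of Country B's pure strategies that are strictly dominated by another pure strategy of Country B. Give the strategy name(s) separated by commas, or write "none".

none

L is not dominated — it holds its own against R at T (9>-5).
R: no other strategy beats it everywhere (L at B (7>-2)).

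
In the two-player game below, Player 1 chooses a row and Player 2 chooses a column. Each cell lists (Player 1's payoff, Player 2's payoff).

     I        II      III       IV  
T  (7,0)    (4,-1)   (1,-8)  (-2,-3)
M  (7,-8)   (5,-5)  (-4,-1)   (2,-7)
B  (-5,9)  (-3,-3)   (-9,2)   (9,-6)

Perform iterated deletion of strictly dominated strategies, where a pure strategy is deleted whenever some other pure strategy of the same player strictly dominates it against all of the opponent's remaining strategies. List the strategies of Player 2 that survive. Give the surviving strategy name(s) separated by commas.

Player 2's strategy IV is strictly dominated by II (T: -1>-3, M: -5>-7, B: -3>-6) and is removed.
For Player 1, T strictly dominates B on the remaining columns (I: 7>-5, II: 4>-3, III: 1>-9); eliminate B.
Among the remaining strategies, none is strictly dominated by another pure strategy of the same player, so the elimination stops.
Surviving strategies — Player 1: {T, M}; Player 2: {I, II, III}.

I, II, III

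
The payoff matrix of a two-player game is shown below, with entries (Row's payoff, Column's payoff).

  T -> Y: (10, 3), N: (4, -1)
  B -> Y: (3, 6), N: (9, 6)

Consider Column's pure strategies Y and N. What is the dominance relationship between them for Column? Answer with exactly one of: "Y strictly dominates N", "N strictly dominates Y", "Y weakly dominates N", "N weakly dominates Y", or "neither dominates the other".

Y weakly dominates N

Y's payoffs vs N's, by Row's action — T: 3>-1, B: 6=6.
Y is at least as good everywhere and strictly better somewhere (tied only at B), so Y weakly but not strictly dominates N.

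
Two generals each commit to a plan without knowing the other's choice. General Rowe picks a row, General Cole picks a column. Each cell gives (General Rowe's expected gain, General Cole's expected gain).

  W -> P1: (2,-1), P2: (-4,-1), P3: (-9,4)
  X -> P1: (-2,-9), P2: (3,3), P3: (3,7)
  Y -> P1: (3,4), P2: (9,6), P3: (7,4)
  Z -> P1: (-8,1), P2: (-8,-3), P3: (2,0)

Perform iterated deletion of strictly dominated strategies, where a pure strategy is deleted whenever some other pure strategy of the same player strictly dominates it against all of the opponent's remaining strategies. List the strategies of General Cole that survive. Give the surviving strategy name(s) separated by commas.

P2

General Rowe's strategy W is strictly dominated by Y (P1: 3>2, P2: 9>-4, P3: 7>-9) and is removed.
For General Rowe, Y strictly dominates X on the remaining columns (P1: 3>-2, P2: 9>3, P3: 7>3); eliminate X.
For General Rowe, Y strictly dominates Z on the remaining columns (P1: 3>-8, P2: 9>-8, P3: 7>2); eliminate Z.
General Cole's strategy P1 is strictly dominated by P2 (Y: 6>4) and is removed.
General Cole's strategy P3 is strictly dominated by P2 (Y: 6>4) and is removed.
Among the remaining strategies, none is strictly dominated by another pure strategy of the same player, so the elimination stops.
Surviving strategies — General Rowe: {Y}; General Cole: {P2}.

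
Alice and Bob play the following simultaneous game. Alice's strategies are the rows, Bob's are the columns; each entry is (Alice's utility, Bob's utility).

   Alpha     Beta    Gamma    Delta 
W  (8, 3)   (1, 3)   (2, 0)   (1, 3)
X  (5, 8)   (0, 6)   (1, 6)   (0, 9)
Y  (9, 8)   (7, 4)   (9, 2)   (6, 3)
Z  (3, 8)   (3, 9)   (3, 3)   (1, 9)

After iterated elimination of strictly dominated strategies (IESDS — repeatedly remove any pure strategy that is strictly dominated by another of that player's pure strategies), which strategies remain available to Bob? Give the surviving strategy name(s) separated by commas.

Alpha

For Alice, Y strictly dominates W on the remaining columns (Alpha: 9>8, Beta: 7>1, Gamma: 9>2, Delta: 6>1); eliminate W.
For Alice, Y strictly dominates X on the remaining columns (Alpha: 9>5, Beta: 7>0, Gamma: 9>1, Delta: 6>0); eliminate X.
For Alice, Y strictly dominates Z on the remaining columns (Alpha: 9>3, Beta: 7>3, Gamma: 9>3, Delta: 6>1); eliminate Z.
Bob's strategy Beta is strictly dominated by Alpha (Y: 8>4) and is removed.
Bob's strategy Gamma is strictly dominated by Alpha (Y: 8>2) and is removed.
Column Delta is eliminated: Alpha beats it against every remaining row (Y: 8>3).
Among the remaining strategies, none is strictly dominated by another pure strategy of the same player, so the elimination stops.
Surviving strategies — Alice: {Y}; Bob: {Alpha}.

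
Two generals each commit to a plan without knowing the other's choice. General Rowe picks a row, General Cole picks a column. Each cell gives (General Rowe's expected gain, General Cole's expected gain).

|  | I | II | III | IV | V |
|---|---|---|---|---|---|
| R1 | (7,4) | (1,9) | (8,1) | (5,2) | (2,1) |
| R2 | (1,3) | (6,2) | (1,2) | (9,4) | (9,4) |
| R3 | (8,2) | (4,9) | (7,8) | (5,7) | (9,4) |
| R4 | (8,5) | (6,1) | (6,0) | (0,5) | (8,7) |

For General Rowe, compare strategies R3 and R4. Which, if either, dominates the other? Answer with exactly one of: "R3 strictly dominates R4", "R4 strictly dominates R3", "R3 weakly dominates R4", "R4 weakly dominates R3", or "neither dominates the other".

neither dominates the other

R3's payoffs vs R4's, by General Cole's action — I: 8=8, II: 4<6, III: 7>6, IV: 5>0, V: 9>8.
R3 does better at III, IV, V but worse at II; neither strategy dominates the other.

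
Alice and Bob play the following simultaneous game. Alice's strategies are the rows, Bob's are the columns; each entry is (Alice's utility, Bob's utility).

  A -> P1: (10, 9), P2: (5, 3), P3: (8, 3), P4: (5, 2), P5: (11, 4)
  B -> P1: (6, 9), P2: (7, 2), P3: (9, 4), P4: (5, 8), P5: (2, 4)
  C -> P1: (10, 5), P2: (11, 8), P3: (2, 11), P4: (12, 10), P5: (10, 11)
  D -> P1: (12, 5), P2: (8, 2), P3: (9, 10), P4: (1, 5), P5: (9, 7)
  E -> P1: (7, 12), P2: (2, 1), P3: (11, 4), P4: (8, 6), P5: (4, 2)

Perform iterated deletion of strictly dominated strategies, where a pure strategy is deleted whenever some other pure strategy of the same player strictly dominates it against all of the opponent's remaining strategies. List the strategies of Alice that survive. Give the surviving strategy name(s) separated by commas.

For Bob, P5 strictly dominates P2 on the remaining rows (A: 4>3, B: 4>2, C: 11>8, D: 7>2, E: 2>1); eliminate P2.
Row B is eliminated: E beats it against every remaining column (P1: 7>6, P3: 11>9, P4: 8>5, P5: 4>2).
Among the remaining strategies, none is strictly dominated by another pure strategy of the same player, so the elimination stops.
Surviving strategies — Alice: {A, C, D, E}; Bob: {P1, P3, P4, P5}.

A, C, D, E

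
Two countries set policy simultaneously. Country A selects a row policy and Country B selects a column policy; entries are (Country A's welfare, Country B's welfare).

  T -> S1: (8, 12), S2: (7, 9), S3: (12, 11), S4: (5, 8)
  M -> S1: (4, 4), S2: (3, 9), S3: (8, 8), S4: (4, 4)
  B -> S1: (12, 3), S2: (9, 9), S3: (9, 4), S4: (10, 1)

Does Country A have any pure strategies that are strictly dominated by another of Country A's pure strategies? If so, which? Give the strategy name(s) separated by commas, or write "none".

M

Nothing dominates T: M at S1 (8>4); B at S3 (12>9).
M: dominated, since T does at least as well everywhere (S1: 8>4, S2: 7>3, S3: 12>8, S4: 5>4).
Nothing dominates B: T at S1 (12>8); M at S1 (12>4).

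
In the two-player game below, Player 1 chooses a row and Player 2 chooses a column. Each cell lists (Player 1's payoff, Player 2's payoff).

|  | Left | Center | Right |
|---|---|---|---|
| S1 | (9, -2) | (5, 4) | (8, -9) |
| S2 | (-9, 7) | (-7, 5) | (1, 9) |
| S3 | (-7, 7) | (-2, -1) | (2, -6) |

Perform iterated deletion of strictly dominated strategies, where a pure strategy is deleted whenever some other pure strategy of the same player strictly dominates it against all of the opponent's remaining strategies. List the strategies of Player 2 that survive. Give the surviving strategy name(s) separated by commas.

Row S2 is eliminated: S1 beats it against every remaining column (Left: 9>-9, Center: 5>-7, Right: 8>1).
For Player 1, S1 strictly dominates S3 on the remaining columns (Left: 9>-7, Center: 5>-2, Right: 8>2); eliminate S3.
Column Left is eliminated: Center beats it against every remaining row (S1: 4>-2).
Column Right is eliminated: Center beats it against every remaining row (S1: 4>-9).
Among the remaining strategies, none is strictly dominated by another pure strategy of the same player, so the elimination stops.
Surviving strategies — Player 1: {S1}; Player 2: {Center}.

Center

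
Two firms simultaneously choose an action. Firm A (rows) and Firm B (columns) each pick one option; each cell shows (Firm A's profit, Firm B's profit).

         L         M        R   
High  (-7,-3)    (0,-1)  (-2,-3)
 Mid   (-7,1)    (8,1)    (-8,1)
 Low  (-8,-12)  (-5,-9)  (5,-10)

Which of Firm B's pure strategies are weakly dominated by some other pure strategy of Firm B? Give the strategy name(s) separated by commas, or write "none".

L is weakly dominated by M (High: -1>-3, Mid: 1=1, Low: -9>-12).
M: no other strategy beats it everywhere (L at High (-1>-3); R at High (-1>-3)).
M weakly dominates R — High: -1>-3, Mid: 1=1, Low: -9>-10.

L, R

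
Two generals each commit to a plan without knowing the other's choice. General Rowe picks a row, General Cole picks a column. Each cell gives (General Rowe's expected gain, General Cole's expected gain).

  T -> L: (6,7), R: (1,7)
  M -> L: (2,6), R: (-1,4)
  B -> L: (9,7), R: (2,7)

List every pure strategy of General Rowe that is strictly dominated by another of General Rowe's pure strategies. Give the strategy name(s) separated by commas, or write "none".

T, M

T is strictly dominated by B (L: 9>6, R: 2>1).
M is strictly dominated by T (L: 6>2, R: 1>-1).
B is not dominated — it holds its own against T at L (9>6); M at L (9>2).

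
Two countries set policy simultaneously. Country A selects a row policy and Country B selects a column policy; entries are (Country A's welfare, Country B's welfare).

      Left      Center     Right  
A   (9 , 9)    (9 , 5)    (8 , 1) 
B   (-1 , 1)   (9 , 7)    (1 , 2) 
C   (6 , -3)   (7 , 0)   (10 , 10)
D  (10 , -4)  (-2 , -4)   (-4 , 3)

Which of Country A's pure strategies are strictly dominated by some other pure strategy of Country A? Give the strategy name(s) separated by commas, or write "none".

Nothing dominates A: B at Left (9>-1); C at Left (9>6); D at Center (9>-2).
Nothing dominates B: A at Center (9=9); C at Center (9>7); D at Center (9>-2).
Nothing dominates C: A at Right (10>8); B at Left (6>-1); D at Center (7>-2).
D is not dominated — it holds its own against A at Left (10>9); B at Left (10>-1); C at Left (10>6).

none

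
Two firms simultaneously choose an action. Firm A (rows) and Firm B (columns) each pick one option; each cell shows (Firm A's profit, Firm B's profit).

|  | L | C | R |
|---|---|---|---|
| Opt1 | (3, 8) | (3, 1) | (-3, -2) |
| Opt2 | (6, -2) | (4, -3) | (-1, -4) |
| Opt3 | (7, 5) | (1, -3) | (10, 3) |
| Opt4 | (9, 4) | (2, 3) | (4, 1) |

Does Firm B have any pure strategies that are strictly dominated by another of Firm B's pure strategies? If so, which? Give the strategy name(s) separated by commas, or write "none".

Nothing dominates L: C at Opt1 (8>1); R at Opt1 (8>-2).
L strictly dominates C — Opt1: 8>1, Opt2: -2>-3, Opt3: 5>-3, Opt4: 4>3.
R: dominated, since L does at least as well everywhere (Opt1: 8>-2, Opt2: -2>-4, Opt3: 5>3, Opt4: 4>1).

C, R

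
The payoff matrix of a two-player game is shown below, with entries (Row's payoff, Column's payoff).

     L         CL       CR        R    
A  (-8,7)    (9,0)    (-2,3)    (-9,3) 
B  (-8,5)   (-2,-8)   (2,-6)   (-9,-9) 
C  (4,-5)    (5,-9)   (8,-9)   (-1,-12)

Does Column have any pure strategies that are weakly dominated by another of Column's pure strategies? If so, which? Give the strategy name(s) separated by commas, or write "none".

Nothing dominates L: CL at A (7>0); CR at A (7>3); R at A (7>3).
CL is weakly dominated by L (A: 7>0, B: 5>-8, C: -5>-9).
CR is weakly dominated by L (A: 7>3, B: 5>-6, C: -5>-9).
R: dominated, since L does at least as well everywhere (A: 7>3, B: 5>-9, C: -5>-12).

CL, CR, R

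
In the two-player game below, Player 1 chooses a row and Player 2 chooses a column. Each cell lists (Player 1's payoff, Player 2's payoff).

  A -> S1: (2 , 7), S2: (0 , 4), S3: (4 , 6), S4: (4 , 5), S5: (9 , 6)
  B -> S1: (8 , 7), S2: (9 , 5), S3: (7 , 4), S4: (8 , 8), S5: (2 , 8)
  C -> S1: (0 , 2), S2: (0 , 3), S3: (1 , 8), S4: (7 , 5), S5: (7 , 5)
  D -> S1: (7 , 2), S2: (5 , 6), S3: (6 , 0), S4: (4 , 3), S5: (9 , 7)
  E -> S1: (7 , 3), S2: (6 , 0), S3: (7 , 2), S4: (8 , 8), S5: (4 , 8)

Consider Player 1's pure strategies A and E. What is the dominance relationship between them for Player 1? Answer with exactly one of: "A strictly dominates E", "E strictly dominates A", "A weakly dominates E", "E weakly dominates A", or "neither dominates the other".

neither dominates the other

A's payoffs vs E's, by Player 2's action — S1: 2<7, S2: 0<6, S3: 4<7, S4: 4<8, S5: 9>4.
A does better at S5 but worse at S1, S2, S3, S4; neither strategy dominates the other.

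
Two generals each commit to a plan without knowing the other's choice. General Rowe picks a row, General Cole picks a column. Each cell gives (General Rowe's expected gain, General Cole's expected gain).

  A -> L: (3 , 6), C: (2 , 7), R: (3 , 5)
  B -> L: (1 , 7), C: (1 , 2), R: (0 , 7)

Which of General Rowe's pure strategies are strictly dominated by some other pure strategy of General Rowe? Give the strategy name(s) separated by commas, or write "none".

Nothing dominates A: B at L (3>1).
B: dominated, since A does at least as well everywhere (L: 3>1, C: 2>1, R: 3>0).

B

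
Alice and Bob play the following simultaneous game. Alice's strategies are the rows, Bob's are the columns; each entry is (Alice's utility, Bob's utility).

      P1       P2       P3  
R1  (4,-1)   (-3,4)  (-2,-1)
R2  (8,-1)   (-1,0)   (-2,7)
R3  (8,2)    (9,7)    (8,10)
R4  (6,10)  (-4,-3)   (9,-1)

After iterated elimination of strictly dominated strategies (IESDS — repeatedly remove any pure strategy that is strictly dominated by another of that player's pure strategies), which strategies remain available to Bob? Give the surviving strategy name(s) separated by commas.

For Alice, R3 strictly dominates R1 on the remaining columns (P1: 8>4, P2: 9>-3, P3: 8>-2); eliminate R1.
Bob's strategy P2 is strictly dominated by P3 (R2: 7>0, R3: 10>7, R4: -1>-3) and is removed.
Among the remaining strategies, none is strictly dominated by another pure strategy of the same player, so the elimination stops.
Surviving strategies — Alice: {R2, R3, R4}; Bob: {P1, P3}.

P1, P3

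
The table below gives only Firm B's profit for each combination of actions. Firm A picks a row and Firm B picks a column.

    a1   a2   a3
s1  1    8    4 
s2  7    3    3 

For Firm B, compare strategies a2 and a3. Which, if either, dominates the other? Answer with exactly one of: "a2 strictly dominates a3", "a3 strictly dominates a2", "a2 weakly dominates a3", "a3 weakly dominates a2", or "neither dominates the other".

Compare a2 to a3 across each choice by Firm A: s1: 8>4, s2: 3=3.
a2 is at least as good everywhere and strictly better somewhere (tied only at s2), so a2 weakly but not strictly dominates a3.

a2 weakly dominates a3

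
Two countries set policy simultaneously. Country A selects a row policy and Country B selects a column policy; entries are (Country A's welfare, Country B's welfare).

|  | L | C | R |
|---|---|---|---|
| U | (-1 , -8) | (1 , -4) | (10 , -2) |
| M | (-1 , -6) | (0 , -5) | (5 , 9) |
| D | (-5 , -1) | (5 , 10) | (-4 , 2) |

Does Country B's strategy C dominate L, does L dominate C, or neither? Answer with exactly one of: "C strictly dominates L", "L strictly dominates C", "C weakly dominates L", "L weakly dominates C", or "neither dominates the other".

C's payoffs vs L's, by Country A's action — U: -4>-8, M: -5>-6, D: 10>-1.
C gives a strictly higher payoff against each opponent action, so C strictly dominates L.

C strictly dominates L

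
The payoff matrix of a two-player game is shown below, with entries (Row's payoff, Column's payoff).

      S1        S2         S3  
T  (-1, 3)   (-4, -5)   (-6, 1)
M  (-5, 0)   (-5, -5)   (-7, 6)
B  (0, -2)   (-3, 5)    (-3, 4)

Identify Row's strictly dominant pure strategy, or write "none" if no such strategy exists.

B

B vs T: S1: 0>-1, S2: -3>-4, S3: -3>-6.
B vs M: S1: 0>-5, S2: -3>-5, S3: -3>-7.
B strictly beats every other strategy against every opponent action, so it is strictly dominant.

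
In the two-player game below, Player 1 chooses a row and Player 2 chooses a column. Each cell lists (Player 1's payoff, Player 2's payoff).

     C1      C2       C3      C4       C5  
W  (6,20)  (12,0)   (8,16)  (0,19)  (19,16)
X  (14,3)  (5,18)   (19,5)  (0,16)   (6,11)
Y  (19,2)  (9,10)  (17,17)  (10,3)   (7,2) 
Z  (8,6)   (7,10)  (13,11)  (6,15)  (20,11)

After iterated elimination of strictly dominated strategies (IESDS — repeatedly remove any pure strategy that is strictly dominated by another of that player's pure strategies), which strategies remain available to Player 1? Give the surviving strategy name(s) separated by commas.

For Player 2, C4 strictly dominates C5 on the remaining rows (W: 19>16, X: 16>11, Y: 3>2, Z: 15>11); eliminate C5.
Player 1's strategy Z is strictly dominated by Y (C1: 19>8, C2: 9>7, C3: 17>13, C4: 10>6) and is removed.
Among the remaining strategies, none is strictly dominated by another pure strategy of the same player, so the elimination stops.
Surviving strategies — Player 1: {W, X, Y}; Player 2: {C1, C2, C3, C4}.

W, X, Y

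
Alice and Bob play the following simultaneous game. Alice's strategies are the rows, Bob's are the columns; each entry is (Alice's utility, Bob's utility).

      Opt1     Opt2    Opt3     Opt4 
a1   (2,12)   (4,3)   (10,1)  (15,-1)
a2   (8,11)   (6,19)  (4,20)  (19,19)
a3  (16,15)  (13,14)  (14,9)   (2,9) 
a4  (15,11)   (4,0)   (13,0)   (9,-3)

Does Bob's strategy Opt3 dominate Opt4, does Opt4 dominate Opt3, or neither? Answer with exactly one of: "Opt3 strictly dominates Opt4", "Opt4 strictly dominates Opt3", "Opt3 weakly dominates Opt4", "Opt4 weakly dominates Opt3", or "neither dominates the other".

Compare Opt3 to Opt4 across each opponent action: a1: 1>-1, a2: 20>19, a3: 9=9, a4: 0>-3.
Opt3 is at least as good everywhere and strictly better somewhere (tied only at a3), so Opt3 weakly but not strictly dominates Opt4.

Opt3 weakly dominates Opt4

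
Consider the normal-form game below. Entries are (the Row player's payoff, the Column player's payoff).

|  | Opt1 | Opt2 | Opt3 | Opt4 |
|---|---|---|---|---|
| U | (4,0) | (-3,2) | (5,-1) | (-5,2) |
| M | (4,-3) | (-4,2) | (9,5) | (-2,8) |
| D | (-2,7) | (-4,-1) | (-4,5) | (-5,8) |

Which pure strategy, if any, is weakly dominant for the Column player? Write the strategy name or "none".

Opt4 vs Opt1: U: 2>0, M: 8>-3, D: 8>7.
Opt4 vs Opt2: U: 2=2, M: 8>2, D: 8>-1.
Opt4 vs Opt3: U: 2>-1, M: 8>5, D: 8>5.
Opt4 is at least as good as every other strategy against every opponent action, so it is weakly dominant.

Opt4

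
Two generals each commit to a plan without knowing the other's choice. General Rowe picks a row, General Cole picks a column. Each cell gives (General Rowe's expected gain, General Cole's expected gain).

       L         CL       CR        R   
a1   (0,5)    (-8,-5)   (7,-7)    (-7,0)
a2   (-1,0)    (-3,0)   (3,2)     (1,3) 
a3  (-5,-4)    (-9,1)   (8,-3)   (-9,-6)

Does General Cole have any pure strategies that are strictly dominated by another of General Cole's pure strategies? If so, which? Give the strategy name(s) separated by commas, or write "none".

none

L: no other strategy beats it everywhere (CL at a1 (5>-5); CR at a1 (5>-7); R at a1 (5>0)).
CL: no other strategy beats it everywhere (L at a2 (0=0); CR at a1 (-5>-7); R at a3 (1>-6)).
CR is not dominated — it holds its own against L at a2 (2>0); CL at a2 (2>0); R at a3 (-3>-6).
R is not dominated — it holds its own against L at a2 (3>0); CL at a1 (0>-5); CR at a1 (0>-7).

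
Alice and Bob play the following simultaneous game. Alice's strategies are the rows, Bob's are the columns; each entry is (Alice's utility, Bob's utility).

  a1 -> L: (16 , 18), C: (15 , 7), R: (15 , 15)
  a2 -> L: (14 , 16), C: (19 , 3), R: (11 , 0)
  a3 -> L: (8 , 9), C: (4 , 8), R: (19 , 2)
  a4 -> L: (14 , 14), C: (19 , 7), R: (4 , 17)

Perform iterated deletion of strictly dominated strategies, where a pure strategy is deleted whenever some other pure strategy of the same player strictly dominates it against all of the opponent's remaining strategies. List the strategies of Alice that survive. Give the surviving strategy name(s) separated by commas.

a1

Column C is eliminated: L beats it against every remaining row (a1: 18>7, a2: 16>3, a3: 9>8, a4: 14>7).
For Alice, a1 strictly dominates a2 on the remaining columns (L: 16>14, R: 15>11); eliminate a2.
Row a4 is eliminated: a1 beats it against every remaining column (L: 16>14, R: 15>4).
For Bob, L strictly dominates R on the remaining rows (a1: 18>15, a3: 9>2); eliminate R.
Alice's strategy a3 is strictly dominated by a1 (L: 16>8) and is removed.
Among the remaining strategies, none is strictly dominated by another pure strategy of the same player, so the elimination stops.
Surviving strategies — Alice: {a1}; Bob: {L}.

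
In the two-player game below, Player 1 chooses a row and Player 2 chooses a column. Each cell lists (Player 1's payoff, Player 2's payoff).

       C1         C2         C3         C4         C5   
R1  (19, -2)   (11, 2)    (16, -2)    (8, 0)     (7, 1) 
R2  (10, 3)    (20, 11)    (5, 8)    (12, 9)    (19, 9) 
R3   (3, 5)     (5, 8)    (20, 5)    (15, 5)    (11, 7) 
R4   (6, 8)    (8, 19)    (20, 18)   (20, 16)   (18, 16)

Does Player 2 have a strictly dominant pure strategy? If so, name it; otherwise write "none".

C2 vs C1: R1: 2>-2, R2: 11>3, R3: 8>5, R4: 19>8.
C2 vs C3: R1: 2>-2, R2: 11>8, R3: 8>5, R4: 19>18.
C2 vs C4: R1: 2>0, R2: 11>9, R3: 8>5, R4: 19>16.
C2 vs C5: R1: 2>1, R2: 11>9, R3: 8>7, R4: 19>16.
C2 strictly beats every other strategy against every opponent action, so it is strictly dominant.

C2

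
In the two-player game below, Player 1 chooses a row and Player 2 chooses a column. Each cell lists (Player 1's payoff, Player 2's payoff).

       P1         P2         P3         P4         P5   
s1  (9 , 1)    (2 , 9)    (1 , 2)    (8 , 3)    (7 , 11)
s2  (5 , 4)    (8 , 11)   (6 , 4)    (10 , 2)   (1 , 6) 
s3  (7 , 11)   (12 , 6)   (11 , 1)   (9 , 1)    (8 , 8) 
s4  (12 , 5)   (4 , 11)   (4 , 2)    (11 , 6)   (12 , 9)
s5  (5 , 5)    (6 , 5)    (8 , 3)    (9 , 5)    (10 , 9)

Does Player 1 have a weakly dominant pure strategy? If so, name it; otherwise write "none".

s1 fails to dominate s2 at P2 (2<8).
s2 fails to dominate s1 at P1 (5<9).
s3 fails to dominate s1 at P1 (7<9).
s4 fails to dominate s2 at P2 (4<8).
s5 fails to dominate s1 at P1 (5<9).
No single strategy dominates all the others.

none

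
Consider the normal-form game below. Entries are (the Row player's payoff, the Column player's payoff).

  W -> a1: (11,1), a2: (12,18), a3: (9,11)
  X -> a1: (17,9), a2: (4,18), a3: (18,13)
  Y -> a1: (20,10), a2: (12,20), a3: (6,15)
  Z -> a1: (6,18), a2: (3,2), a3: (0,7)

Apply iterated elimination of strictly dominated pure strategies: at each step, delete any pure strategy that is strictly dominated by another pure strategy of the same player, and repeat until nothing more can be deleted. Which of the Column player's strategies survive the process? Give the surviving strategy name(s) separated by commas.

Row Z is eliminated: W beats it against every remaining column (a1: 11>6, a2: 12>3, a3: 9>0).
The Column player's strategy a1 is strictly dominated by a2 (W: 18>1, X: 18>9, Y: 20>10) and is removed.
The Column player's strategy a3 is strictly dominated by a2 (W: 18>11, X: 18>13, Y: 20>15) and is removed.
Row X is eliminated: W beats it against every remaining column (a2: 12>4).
Among the remaining strategies, none is strictly dominated by another pure strategy of the same player, so the elimination stops.
Surviving strategies — the Row player: {W, Y}; the Column player: {a2}.

a2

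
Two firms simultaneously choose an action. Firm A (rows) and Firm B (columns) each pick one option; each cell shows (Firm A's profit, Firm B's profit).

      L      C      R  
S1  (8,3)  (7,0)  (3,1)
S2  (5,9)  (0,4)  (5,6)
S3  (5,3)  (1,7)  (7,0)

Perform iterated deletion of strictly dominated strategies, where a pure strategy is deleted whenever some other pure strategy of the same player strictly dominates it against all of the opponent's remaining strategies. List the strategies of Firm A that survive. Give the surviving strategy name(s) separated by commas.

S1

For Firm B, L strictly dominates R on the remaining rows (S1: 3>1, S2: 9>6, S3: 3>0); eliminate R.
For Firm A, S1 strictly dominates S2 on the remaining columns (L: 8>5, C: 7>0); eliminate S2.
For Firm A, S1 strictly dominates S3 on the remaining columns (L: 8>5, C: 7>1); eliminate S3.
For Firm B, L strictly dominates C on the remaining rows (S1: 3>0); eliminate C.
Among the remaining strategies, none is strictly dominated by another pure strategy of the same player, so the elimination stops.
Surviving strategies — Firm A: {S1}; Firm B: {L}.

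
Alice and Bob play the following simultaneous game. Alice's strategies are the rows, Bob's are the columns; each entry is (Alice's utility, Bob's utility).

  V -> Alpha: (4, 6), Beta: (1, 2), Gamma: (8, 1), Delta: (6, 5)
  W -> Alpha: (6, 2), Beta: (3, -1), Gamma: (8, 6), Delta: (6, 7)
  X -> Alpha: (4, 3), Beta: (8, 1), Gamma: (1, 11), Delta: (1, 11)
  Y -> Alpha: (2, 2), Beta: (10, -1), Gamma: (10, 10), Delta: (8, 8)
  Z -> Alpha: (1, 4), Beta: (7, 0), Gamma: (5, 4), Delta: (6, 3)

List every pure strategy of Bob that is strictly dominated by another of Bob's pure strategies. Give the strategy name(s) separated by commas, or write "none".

Beta

Alpha: no other strategy beats it everywhere (Beta at V (6>2); Gamma at V (6>1); Delta at V (6>5)).
Beta: dominated, since Alpha does at least as well everywhere (V: 6>2, W: 2>-1, X: 3>1, Y: 2>-1, Z: 4>0).
Gamma is not dominated — it holds its own against Alpha at W (6>2); Beta at W (6>-1); Delta at X (11=11).
Delta: no other strategy beats it everywhere (Alpha at W (7>2); Beta at V (5>2); Gamma at V (5>1)).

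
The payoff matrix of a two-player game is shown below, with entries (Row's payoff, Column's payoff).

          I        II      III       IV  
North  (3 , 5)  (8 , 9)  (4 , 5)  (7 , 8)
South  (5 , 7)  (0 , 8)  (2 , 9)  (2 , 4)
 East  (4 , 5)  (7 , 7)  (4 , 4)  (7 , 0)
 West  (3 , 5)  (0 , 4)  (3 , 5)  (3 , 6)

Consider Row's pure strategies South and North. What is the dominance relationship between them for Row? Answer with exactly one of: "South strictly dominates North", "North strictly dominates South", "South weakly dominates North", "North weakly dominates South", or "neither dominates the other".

Compare South to North across each opponent action: I: 5>3, II: 0<8, III: 2<4, IV: 2<7.
South does better at I but worse at II, III, IV; neither strategy dominates the other.

neither dominates the other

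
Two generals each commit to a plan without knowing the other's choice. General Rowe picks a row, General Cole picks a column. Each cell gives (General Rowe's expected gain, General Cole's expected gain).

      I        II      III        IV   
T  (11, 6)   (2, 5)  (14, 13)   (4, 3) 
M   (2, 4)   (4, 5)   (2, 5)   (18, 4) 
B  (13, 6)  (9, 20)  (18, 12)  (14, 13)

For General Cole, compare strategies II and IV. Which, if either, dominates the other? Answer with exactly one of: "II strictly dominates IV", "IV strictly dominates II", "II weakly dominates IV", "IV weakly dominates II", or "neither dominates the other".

II's payoffs vs IV's, by General Rowe's action — T: 5>3, M: 5>4, B: 20>13.
Every comparison favours II, so II strictly dominates IV.

II strictly dominates IV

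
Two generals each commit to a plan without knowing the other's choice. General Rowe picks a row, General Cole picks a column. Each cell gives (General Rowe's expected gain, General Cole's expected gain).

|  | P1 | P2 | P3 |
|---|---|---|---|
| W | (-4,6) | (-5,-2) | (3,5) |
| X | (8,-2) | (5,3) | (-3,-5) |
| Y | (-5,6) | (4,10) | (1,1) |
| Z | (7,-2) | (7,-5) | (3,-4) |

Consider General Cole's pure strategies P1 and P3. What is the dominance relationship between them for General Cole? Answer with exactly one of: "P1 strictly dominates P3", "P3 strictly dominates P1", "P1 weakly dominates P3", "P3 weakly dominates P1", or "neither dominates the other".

P1 strictly dominates P3

P1's payoffs vs P3's, by General Rowe's action — W: 6>5, X: -2>-5, Y: 6>1, Z: -2>-4.
P1 gives a strictly higher payoff against every action of General Rowe, so P1 strictly dominates P3.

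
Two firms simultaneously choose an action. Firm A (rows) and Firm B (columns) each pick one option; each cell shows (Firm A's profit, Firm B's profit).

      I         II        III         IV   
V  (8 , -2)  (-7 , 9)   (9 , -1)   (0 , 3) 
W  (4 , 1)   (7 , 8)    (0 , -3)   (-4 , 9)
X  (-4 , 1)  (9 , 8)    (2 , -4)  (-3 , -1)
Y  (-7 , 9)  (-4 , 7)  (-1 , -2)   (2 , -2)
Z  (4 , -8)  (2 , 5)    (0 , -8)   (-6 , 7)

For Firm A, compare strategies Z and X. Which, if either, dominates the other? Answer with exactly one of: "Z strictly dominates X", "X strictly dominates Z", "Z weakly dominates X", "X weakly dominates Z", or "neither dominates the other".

neither dominates the other

Compare Z to X across every action of Firm B: I: 4>-4, II: 2<9, III: 0<2, IV: -6<-3.
Z does better at I but worse at II, III, IV; neither strategy dominates the other.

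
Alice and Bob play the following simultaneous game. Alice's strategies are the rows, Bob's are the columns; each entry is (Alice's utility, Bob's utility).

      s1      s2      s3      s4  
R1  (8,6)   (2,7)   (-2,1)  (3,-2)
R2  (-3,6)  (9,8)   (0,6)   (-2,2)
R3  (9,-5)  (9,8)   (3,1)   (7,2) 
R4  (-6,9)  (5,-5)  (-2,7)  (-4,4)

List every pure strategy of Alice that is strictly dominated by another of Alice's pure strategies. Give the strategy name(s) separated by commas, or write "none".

R1: dominated, since R3 does at least as well everywhere (s1: 9>8, s2: 9>2, s3: 3>-2, s4: 7>3).
R2: no other strategy beats it everywhere (R1 at s2 (9>2); R3 at s2 (9=9); R4 at s1 (-3>-6)).
R3 is not dominated — it holds its own against R1 at s1 (9>8); R2 at s1 (9>-3); R4 at s1 (9>-6).
R4: dominated, since R2 does at least as well everywhere (s1: -3>-6, s2: 9>5, s3: 0>-2, s4: -2>-4).

R1, R4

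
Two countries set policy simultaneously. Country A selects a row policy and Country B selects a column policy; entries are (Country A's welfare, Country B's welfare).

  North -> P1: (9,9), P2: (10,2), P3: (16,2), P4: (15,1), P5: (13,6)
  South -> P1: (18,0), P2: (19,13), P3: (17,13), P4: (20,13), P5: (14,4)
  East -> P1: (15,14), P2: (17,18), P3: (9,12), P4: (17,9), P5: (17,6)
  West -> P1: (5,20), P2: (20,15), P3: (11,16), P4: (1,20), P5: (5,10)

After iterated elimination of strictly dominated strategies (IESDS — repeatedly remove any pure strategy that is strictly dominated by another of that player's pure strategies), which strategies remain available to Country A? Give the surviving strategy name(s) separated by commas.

South, West

For Country A, South strictly dominates North on the remaining columns (P1: 18>9, P2: 19>10, P3: 17>16, P4: 20>15, P5: 14>13); eliminate North.
Column P5 is eliminated: P2 beats it against every remaining row (South: 13>4, East: 18>6, West: 15>10).
For Country A, South strictly dominates East on the remaining columns (P1: 18>15, P2: 19>17, P3: 17>9, P4: 20>17); eliminate East.
Among the remaining strategies, none is strictly dominated by another pure strategy of the same player, so the elimination stops.
Surviving strategies — Country A: {South, West}; Country B: {P1, P2, P3, P4}.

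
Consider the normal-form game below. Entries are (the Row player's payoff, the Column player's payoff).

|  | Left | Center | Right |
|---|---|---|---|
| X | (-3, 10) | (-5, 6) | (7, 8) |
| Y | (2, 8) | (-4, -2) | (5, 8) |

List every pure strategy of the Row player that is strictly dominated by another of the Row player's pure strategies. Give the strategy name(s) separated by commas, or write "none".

X: no other strategy beats it everywhere (Y at Right (7>5)).
Y: no other strategy beats it everywhere (X at Left (2>-3)).

none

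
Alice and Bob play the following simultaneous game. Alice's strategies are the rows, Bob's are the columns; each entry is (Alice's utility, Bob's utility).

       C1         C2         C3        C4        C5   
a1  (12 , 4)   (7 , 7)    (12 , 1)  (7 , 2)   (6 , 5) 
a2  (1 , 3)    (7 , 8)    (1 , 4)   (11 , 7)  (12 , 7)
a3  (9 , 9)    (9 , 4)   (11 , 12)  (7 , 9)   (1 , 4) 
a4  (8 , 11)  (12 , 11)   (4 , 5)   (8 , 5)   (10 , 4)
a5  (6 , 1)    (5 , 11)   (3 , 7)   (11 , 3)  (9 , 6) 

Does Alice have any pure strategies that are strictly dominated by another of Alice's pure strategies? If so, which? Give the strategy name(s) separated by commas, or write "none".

none

a1: no other strategy beats it everywhere (a2 at C1 (12>1); a3 at C1 (12>9); a4 at C1 (12>8); a5 at C1 (12>6)).
a2: no other strategy beats it everywhere (a1 at C2 (7=7); a3 at C4 (11>7); a4 at C4 (11>8); a5 at C2 (7>5)).
a3: no other strategy beats it everywhere (a1 at C2 (9>7); a2 at C1 (9>1); a4 at C1 (9>8); a5 at C1 (9>6)).
a4 is not dominated — it holds its own against a1 at C2 (12>7); a2 at C1 (8>1); a3 at C2 (12>9); a5 at C1 (8>6).
a5 is not dominated — it holds its own against a1 at C4 (11>7); a2 at C1 (6>1); a3 at C4 (11>7); a4 at C4 (11>8).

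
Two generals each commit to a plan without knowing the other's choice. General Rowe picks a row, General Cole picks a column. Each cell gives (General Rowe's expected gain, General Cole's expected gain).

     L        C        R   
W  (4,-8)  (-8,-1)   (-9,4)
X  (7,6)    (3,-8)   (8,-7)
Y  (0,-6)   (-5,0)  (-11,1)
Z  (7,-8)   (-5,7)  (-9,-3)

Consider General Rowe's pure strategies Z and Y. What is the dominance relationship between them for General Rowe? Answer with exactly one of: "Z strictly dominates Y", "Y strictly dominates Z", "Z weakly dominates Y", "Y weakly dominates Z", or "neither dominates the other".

Z weakly dominates Y

Compare Z to Y across each opponent action: L: 7>0, C: -5=-5, R: -9>-11.
Z is at least as good everywhere and strictly better somewhere (tied only at C), so Z weakly but not strictly dominates Y.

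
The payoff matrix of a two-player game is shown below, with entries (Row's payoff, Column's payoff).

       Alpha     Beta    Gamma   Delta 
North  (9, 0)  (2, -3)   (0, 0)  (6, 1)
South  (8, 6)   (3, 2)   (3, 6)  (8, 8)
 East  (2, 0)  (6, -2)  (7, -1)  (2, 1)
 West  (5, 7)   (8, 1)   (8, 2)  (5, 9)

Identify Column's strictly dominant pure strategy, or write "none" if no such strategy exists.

Delta vs Alpha: North: 1>0, South: 8>6, East: 1>0, West: 9>7.
Delta vs Beta: North: 1>-3, South: 8>2, East: 1>-2, West: 9>1.
Delta vs Gamma: North: 1>0, South: 8>6, East: 1>-1, West: 9>2.
Delta strictly beats every other strategy against every opponent action, so it is strictly dominant.

Delta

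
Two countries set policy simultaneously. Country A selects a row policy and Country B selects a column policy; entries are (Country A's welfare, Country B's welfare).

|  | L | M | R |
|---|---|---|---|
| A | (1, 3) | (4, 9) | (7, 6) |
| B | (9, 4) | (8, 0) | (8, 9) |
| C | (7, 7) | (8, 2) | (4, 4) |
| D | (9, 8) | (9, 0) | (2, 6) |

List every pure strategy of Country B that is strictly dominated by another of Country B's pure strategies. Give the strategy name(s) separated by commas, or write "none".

L: no other strategy beats it everywhere (M at B (4>0); R at C (7>4)).
M: no other strategy beats it everywhere (L at A (9>3); R at A (9>6)).
R: no other strategy beats it everywhere (L at A (6>3); M at B (9>0)).

none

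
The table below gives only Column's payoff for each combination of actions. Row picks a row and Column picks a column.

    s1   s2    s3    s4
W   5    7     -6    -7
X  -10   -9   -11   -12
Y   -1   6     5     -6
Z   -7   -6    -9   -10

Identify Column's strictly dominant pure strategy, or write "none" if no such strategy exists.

s2

s2 vs s1: W: 7>5, X: -9>-10, Y: 6>-1, Z: -6>-7.
s2 vs s3: W: 7>-6, X: -9>-11, Y: 6>5, Z: -6>-9.
s2 vs s4: W: 7>-7, X: -9>-12, Y: 6>-6, Z: -6>-10.
s2 strictly beats every other strategy against every opponent action, so it is strictly dominant.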